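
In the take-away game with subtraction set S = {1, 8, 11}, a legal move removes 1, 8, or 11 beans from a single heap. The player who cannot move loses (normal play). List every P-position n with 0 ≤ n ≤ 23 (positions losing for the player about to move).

0, 2, 4, 6, 9, 16, 18, 21, 23

G(0) = 0
G(1) = mex{0} = 1
G(2) = mex{1} = 0
G(3) = mex{0} = 1
G(4) = mex{1} = 0
G(5) = mex{0} = 1
G(6) = mex{1} = 0
G(7) = mex{0} = 1
G(8) = mex{1,0} = 2
G(9) = mex{2,1} = 0
G(10) = mex{0,0} = 1
G(11) = mex{1,1,0} = 2
G(12) = mex{2,0,1} = 3
G(13) = mex{3,1,0} = 2
G(14) = mex{2,0,1} = 3
G(15) = mex{3,1,0} = 2
G(16) = mex{2,2,1} = 0
G(17) = mex{0,0,0} = 1
G(18) = mex{1,1,1} = 0
G(19) = mex{0,2,2} = 1
G(20) = mex{1,3,0} = 2
G(21) = mex{2,2,1} = 0
G(22) = mex{0,3,2} = 1
G(23) = mex{1,2,3} = 0
P-positions are exactly the n with G(n) = 0.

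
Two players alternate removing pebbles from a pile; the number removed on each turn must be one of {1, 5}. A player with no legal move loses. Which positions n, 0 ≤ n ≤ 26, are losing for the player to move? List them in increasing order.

0, 2, 4, 6, 8, 10, 12, 14, 16, 18, 20, 22, 24, 26

G(0) = 0
G(1) = mex{0} = 1
G(2) = mex{1} = 0
G(3) = mex{0} = 1
G(4) = mex{1} = 0
G(5) = mex{0,0} = 1
G(6) = mex{1,1} = 0
G(7) = mex{0,0} = 1
G(8) = mex{1,1} = 0
G(9) = mex{0,0} = 1
G(10) = mex{1,1} = 0
G(11) = mex{0,0} = 1
G(12) = mex{1,1} = 0
G(13) = mex{0,0} = 1
G(14) = mex{1,1} = 0
G(15) = mex{0,0} = 1
G(16) = mex{1,1} = 0
G(17) = mex{0,0} = 1
G(18) = mex{1,1} = 0
G(19) = mex{0,0} = 1
G(20) = mex{1,1} = 0
G(21) = mex{0,0} = 1
G(22) = mex{1,1} = 0
G(23) = mex{0,0} = 1
G(24) = mex{1,1} = 0
G(25) = mex{0,0} = 1
G(26) = mex{1,1} = 0
P-positions are exactly the n with G(n) = 0.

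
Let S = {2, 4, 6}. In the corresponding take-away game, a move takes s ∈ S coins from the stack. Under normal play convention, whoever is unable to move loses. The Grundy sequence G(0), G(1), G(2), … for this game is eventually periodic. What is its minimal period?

8

G(0) = 0
G(1) = mex{} = 0
G(2) = mex{0} = 1
G(3) = mex{0} = 1
G(4) = mex{1,0} = 2
G(5) = mex{1,0} = 2
G(6) = mex{2,1,0} = 3
G(7) = mex{2,1,0} = 3
G(8) = mex{3,2,1} = 0
G(9) = mex{3,2,1} = 0
G(10) = mex{0,3,2} = 1
G(11) = mex{0,3,2} = 1
G(12) = mex{1,0,3} = 2
G(13) = mex{1,0,3} = 2
G(14) = mex{2,1,0} = 3
G(15) = mex{2,1,0} = 3
G(16) = mex{3,2,1} = 0
G(17) = mex{3,2,1} = 0
G(n+8) = G(n) holds for n = 0,…,5 (a full window of length max(S) = 6), so the sequence is purely periodic with period 8.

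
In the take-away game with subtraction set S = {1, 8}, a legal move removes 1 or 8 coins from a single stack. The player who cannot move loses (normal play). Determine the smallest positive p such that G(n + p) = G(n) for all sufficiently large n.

9

n :  0  1  2  3  4  5  6  7  8  9 10 11 12 13 14 15 16 17 18 19
G :  0  1  0  1  0  1  0  1  2  0  1  0  1  0  1  0  1  2  0  1
G(n+9) = G(n) holds for n = 0,…,7 (a full window of length max(S) = 8), so the sequence is purely periodic with period 9.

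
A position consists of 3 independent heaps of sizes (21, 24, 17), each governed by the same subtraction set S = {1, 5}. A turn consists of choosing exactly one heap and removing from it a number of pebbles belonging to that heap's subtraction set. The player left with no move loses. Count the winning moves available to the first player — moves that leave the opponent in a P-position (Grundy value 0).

0

All heaps use S = {1, 5}:
G(0) = 0
G(1) = mex{0} = 1
G(2) = mex{1} = 0
G(3) = mex{0} = 1
G(4) = mex{1} = 0
G(5) = mex{0,0} = 1
G(6) = mex{1,1} = 0
G(7) = mex{0,0} = 1
G(8) = mex{1,1} = 0
G(9) = mex{0,0} = 1
G(10) = mex{1,1} = 0
G(11) = mex{0,0} = 1
G(12) = mex{1,1} = 0
G(13) = mex{0,0} = 1
G(14) = mex{1,1} = 0
G(15) = mex{0,0} = 1
G(16) = mex{1,1} = 0
G(17) = mex{0,0} = 1
G(18) = mex{1,1} = 0
G(19) = mex{0,0} = 1
G(20) = mex{1,1} = 0
G(21) = mex{0,0} = 1
G(22) = mex{1,1} = 0
G(23) = mex{0,0} = 1
G(24) = mex{1,1} = 0
Heap A: G(21) = 1.
Heap B: G(24) = 0.
Heap C: G(17) = 1.
Combined Grundy value = 1 ⊕ 0 ⊕ 1 = 0.
A winning move leaves total XOR = 0, i.e. changes one component's Grundy value g to g ⊕ X where X is the current total.
Heap A: target g' = 1⊕0 = 1, but every legal move changes the Grundy value (mex property), so 0 moves.
Heap B: target g' = 0⊕0 = 0, but every legal move changes the Grundy value (mex property), so 0 moves.
Heap C: target g' = 1⊕0 = 1, but every legal move changes the Grundy value (mex property), so 0 moves.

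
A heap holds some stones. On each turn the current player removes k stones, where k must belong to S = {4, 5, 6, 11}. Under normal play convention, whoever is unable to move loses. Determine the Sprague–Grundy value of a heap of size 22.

1

n :  0  1  2  3  4  5  6  7  8  9 10 11 12 13 14 15 16 17 18 19 20 21 22
G :  0  0  0  0  1  1  1  1  2  2  0  2  3  3  1  3  4  0  0  0  0  1  1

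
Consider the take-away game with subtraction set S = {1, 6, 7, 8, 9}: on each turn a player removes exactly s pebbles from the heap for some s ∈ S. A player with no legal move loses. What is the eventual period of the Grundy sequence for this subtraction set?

14

n :  0  1  2  3  4  5  6  7  8  9 10 11 12 13 14 15 16 17 18 19 20 21 22 23 24 25 26 27 28 29
G :  0  1  0  1  0  1  2  3  2  3  2  3  4  5  0  1  0  1  0  1  2  3  2  3  2  3  4  5  0  1
G(n+14) = G(n) holds for n = 0,…,8 (a full window of length max(S) = 9), so the sequence is purely periodic with period 14.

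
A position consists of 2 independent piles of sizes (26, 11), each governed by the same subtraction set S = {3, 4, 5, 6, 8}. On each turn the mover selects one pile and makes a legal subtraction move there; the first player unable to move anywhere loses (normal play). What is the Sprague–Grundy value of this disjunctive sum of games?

1

All piles use S = {3, 4, 5, 6, 8}:
n :  0  1  2  3  4  5  6  7  8  9 10 11 12 13 14 15 16 17 18 19 20 21 22 23 24 25 26
G :  0  0  0  1  1  1  2  2  2  3  3  0  0  0  1  1  1  2  2  2  3  3  0  0  0  1  1
Pile A: G(26) = 1.
Pile B: G(11) = 0.
Combined Grundy value = 1 ⊕ 0 = 1.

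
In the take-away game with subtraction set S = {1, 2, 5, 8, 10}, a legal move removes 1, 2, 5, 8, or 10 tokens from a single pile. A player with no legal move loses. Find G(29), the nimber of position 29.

n :  0  1  2  3  4  5  6  7  8  9 10 11 12 13 14 15 16 17 18 19 20 21 22 23 24 25 26 27 28 29
G :  0  1  2  0  1  2  0  1  2  0  1  2  0  1  2  0  1  2  0  1  2  0  1  2  0  1  2  0  1  2

2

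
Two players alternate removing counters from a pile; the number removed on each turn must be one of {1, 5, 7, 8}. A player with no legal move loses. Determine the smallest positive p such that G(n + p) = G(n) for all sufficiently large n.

n :  0  1  2  3  4  5  6  7  8  9 10 11 12 13 14 15 16 17 18 19 20 21 22 23 24 25 26 27 28 29 30 31
G :  0  1  0  1  0  1  0  1  2  3  2  3  2  3  2  0  1  0  1  0  1  0  1  2  3  2  3  2  3  2  0  1
G(n+15) = G(n) holds for n = 0,…,7 (a full window of length max(S) = 8), so the sequence is purely periodic with period 15.

15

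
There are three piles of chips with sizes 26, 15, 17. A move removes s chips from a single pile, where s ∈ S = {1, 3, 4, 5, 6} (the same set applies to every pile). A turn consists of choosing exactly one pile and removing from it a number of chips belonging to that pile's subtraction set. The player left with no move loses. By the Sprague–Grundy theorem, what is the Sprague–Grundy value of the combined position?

All piles use S = {1, 3, 4, 5, 6}:
n :  0  1  2  3  4  5  6  7  8  9 10 11 12 13 14 15 16 17 18 19 20 21 22 23 24 25 26
G :  0  1  0  1  2  3  2  3  4  0  1  0  1  2  3  2  3  4  0  1  0  1  2  3  2  3  4
Pile A: G(26) = 4.
Pile B: G(15) = 2.
Pile C: G(17) = 4.
Combined Grundy value = 4 ⊕ 2 ⊕ 4 = 2.

2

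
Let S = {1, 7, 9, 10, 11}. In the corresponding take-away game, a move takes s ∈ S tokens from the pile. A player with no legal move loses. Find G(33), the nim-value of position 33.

3

G(0) = 0
G(1) = mex{0} = 1
G(2) = mex{1} = 0
G(3) = mex{0} = 1
G(4) = mex{1} = 0
G(5) = mex{0} = 1
G(6) = mex{1} = 0
G(7) = mex{0,0} = 1
G(8) = mex{1,1} = 0
G(9) = mex{0,0,0} = 1
G(10) = mex{1,1,1,0} = 2
G(11) = mex{2,0,0,1,0} = 3
G(12) = mex{3,1,1,0,1} = 2
G(13) = mex{2,0,0,1,0} = 3
G(14) = mex{3,1,1,0,1} = 2
G(15) = mex{2,0,0,1,0} = 3
G(16) = mex{3,1,1,0,1} = 2
G(17) = mex{2,2,0,1,0} = 3
G(18) = mex{3,3,1,0,1} = 2
G(19) = mex{2,2,2,1,0} = 3
G(20) = mex{3,3,3,2,1} = 0
G(21) = mex{0,2,2,3,2} = 1
G(22) = mex{1,3,3,2,3} = 0
G(23) = mex{0,2,2,3,2} = 1
G(24) = mex{1,3,3,2,3} = 0
G(25) = mex{0,2,2,3,2} = 1
G(26) = mex{1,3,3,2,3} = 0
G(27) = mex{0,0,2,3,2} = 1
G(28) = mex{1,1,3,2,3} = 0
G(29) = mex{0,0,0,3,2} = 1
G(30) = mex{1,1,1,0,3} = 2
G(31) = mex{2,0,0,1,0} = 3
G(32) = mex{3,1,1,0,1} = 2
G(33) = mex{2,0,0,1,0} = 3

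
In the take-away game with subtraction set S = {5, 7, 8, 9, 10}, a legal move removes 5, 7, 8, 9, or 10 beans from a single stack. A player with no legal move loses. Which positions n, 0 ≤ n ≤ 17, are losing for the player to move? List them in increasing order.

0, 1, 2, 3, 4, 15, 16, 17

n :  0  1  2  3  4  5  6  7  8  9 10 11 12 13 14 15 16 17
G :  0  0  0  0  0  1  1  1  1  1  2  2  2  2  2  0  0  0
P-positions are exactly the n with G(n) = 0.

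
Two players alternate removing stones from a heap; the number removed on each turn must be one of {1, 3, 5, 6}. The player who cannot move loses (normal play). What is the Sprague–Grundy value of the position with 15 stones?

n :  0  1  2  3  4  5  6  7  8  9 10 11 12 13 14 15
G :  0  1  0  1  0  1  2  3  2  3  2  0  1  0  1  0

0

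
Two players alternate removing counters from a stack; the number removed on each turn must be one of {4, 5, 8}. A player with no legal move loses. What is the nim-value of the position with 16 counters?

1

G(0) = 0
G(1) = mex{} = 0
G(2) = mex{} = 0
G(3) = mex{} = 0
G(4) = mex{0} = 1
G(5) = mex{0,0} = 1
G(6) = mex{0,0} = 1
G(7) = mex{0,0} = 1
G(8) = mex{1,0,0} = 2
G(9) = mex{1,1,0} = 2
G(10) = mex{1,1,0} = 2
G(11) = mex{1,1,0} = 2
G(12) = mex{2,1,1} = 0
G(13) = mex{2,2,1} = 0
G(14) = mex{2,2,1} = 0
G(15) = mex{2,2,1} = 0
G(16) = mex{0,2,2} = 1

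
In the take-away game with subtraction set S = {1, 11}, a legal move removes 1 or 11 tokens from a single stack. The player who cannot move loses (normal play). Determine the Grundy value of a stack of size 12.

n :  0  1  2  3  4  5  6  7  8  9 10 11 12
G :  0  1  0  1  0  1  0  1  0  1  0  1  0

0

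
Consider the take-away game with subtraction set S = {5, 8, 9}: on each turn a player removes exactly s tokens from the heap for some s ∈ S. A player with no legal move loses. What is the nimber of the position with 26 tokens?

G(0) = 0
G(1) = mex{} = 0
G(2) = mex{} = 0
G(3) = mex{} = 0
G(4) = mex{} = 0
G(5) = mex{0} = 1
G(6) = mex{0} = 1
G(7) = mex{0} = 1
G(8) = mex{0,0} = 1
G(9) = mex{0,0,0} = 1
G(10) = mex{1,0,0} = 2
G(11) = mex{1,0,0} = 2
G(12) = mex{1,0,0} = 2
G(13) = mex{1,1,0} = 2
G(14) = mex{1,1,1} = 0
G(15) = mex{2,1,1} = 0
G(16) = mex{2,1,1} = 0
G(17) = mex{2,1,1} = 0
G(18) = mex{2,2,1} = 0
G(19) = mex{0,2,2} = 1
G(20) = mex{0,2,2} = 1
G(21) = mex{0,2,2} = 1
G(22) = mex{0,0,2} = 1
G(23) = mex{0,0,0} = 1
G(24) = mex{1,0,0} = 2
G(25) = mex{1,0,0} = 2
G(26) = mex{1,0,0} = 2

2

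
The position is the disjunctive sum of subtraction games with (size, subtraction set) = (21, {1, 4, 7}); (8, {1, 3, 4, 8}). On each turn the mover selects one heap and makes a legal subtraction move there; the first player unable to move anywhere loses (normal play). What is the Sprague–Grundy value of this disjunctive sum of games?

Heap A, S = {1, 4, 7}:
n :  0  1  2  3  4  5  6  7  8  9 10 11 12 13 14 15 16 17 18 19 20 21
G :  0  1  0  1  2  0  1  2  0  1  0  1  2  0  1  2  0  1  0  1  2  0
G_A(21) = 0.
Heap B, S = {1, 3, 4, 8}:
G(0) = 0
G(1) = mex{0} = 1
G(2) = mex{1} = 0
G(3) = mex{0,0} = 1
G(4) = mex{1,1,0} = 2
G(5) = mex{2,0,1} = 3
G(6) = mex{3,1,0} = 2
G(7) = mex{2,2,1} = 0
G(8) = mex{0,3,2,0} = 1
G_B(8) = 1.
Combined Grundy value = 0 ⊕ 1 = 1.

1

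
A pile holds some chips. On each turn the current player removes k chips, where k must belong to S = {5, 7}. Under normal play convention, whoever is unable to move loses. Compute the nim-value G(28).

0

n :  0  1  2  3  4  5  6  7  8  9 10 11 12 13 14 15 16 17 18 19 20 21 22 23 24 25 26 27 28
G :  0  0  0  0  0  1  1  1  1  1  2  2  0  0  0  0  0  1  1  1  1  1  2  2  0  0  0  0  0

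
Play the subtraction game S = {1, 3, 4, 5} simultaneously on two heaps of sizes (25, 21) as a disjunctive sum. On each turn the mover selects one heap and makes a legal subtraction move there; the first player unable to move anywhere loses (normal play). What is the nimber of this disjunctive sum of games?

2

All heaps use S = {1, 3, 4, 5}:
n :  0  1  2  3  4  5  6  7  8  9 10 11 12 13 14 15 16 17 18 19 20 21 22 23 24 25
G :  0  1  0  1  2  3  2  3  0  1  0  1  2  3  2  3  0  1  0  1  2  3  2  3  0  1
Heap A: G(25) = 1.
Heap B: G(21) = 3.
Combined Grundy value = 1 ⊕ 3 = 2.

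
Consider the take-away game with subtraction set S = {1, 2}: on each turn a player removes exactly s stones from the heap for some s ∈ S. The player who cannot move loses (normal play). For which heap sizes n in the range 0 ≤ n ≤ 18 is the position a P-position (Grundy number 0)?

n :  0  1  2  3  4  5  6  7  8  9 10 11 12 13 14 15 16 17 18
G :  0  1  2  0  1  2  0  1  2  0  1  2  0  1  2  0  1  2  0
P-positions are exactly the n with G(n) = 0.

0, 3, 6, 9, 12, 15, 18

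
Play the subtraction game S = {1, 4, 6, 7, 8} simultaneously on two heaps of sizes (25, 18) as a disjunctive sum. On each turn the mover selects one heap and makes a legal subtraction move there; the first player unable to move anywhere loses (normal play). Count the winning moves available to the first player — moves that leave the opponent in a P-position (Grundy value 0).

3

All heaps use S = {1, 4, 6, 7, 8}:
n :  0  1  2  3  4  5  6  7  8  9 10 11 12 13 14 15 16 17 18 19 20 21 22 23 24 25
G :  0  1  0  1  2  0  1  2  3  2  3  4  5  3  0  1  0  1  2  0  1  2  3  2  3  4
Heap A: G(25) = 4.
Heap B: G(18) = 2.
Combined Grundy value = 4 ⊕ 2 = 6.
A winning move leaves total XOR = 0, i.e. changes one component's Grundy value g to g ⊕ X where X is the current total.
Heap A: need g' = 4⊕6 = 2. Options: 25−1→G=3, 25−4→G=2, 25−6→G=0, 25−7→G=2, 25−8→G=1. Hits: 2.
Heap B: need g' = 2⊕6 = 4. Options: 18−1→G=1, 18−4→G=0, 18−6→G=5, 18−7→G=4, 18−8→G=3. Hits: 1.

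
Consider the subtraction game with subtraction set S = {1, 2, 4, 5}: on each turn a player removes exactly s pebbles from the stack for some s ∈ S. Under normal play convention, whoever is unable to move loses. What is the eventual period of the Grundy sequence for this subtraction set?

G(0) = 0
G(1) = mex{0} = 1
G(2) = mex{1,0} = 2
G(3) = mex{2,1} = 0
G(4) = mex{0,2,0} = 1
G(5) = mex{1,0,1,0} = 2
G(6) = mex{2,1,2,1} = 0
G(7) = mex{0,2,0,2} = 1
G(8) = mex{1,0,1,0} = 2
G(9) = mex{2,1,2,1} = 0
G(10) = mex{0,2,0,2} = 1
G(11) = mex{1,0,1,0} = 2
G(12) = mex{2,1,2,1} = 0
G(13) = mex{0,2,0,2} = 1
G(14) = mex{1,0,1,0} = 2
G(n+3) = G(n) holds for n = 0,…,4 (a full window of length max(S) = 5), so the sequence is purely periodic with period 3.

3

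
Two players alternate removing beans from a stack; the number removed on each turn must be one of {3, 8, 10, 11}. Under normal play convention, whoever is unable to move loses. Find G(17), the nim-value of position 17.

n :  0  1  2  3  4  5  6  7  8  9 10 11 12 13 14 15 16 17
G :  0  0  0  1  1  1  0  0  2  1  1  3  2  2  2  3  3  3

3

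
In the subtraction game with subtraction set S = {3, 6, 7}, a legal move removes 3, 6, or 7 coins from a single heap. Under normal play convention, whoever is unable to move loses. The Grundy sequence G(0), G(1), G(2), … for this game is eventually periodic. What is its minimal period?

G(0) = 0
G(1) = mex{} = 0
G(2) = mex{} = 0
G(3) = mex{0} = 1
G(4) = mex{0} = 1
G(5) = mex{0} = 1
G(6) = mex{1,0} = 2
G(7) = mex{1,0,0} = 2
G(8) = mex{1,0,0} = 2
G(9) = mex{2,1,0} = 3
G(10) = mex{2,1,1} = 0
G(11) = mex{2,1,1} = 0
G(12) = mex{3,2,1} = 0
G(13) = mex{0,2,2} = 1
G(14) = mex{0,2,2} = 1
G(15) = mex{0,3,2} = 1
G(16) = mex{1,0,3} = 2
G(17) = mex{1,0,0} = 2
G(18) = mex{1,0,0} = 2
G(19) = mex{2,1,0} = 3
G(20) = mex{2,1,1} = 0
G(21) = mex{2,1,1} = 0
G(n+10) = G(n) holds for n = 0,…,6 (a full window of length max(S) = 7), so the sequence is purely periodic with period 10.

10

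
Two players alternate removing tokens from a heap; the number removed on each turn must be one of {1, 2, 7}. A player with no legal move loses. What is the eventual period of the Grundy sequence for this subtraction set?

G(0) = 0
G(1) = mex{0} = 1
G(2) = mex{1,0} = 2
G(3) = mex{2,1} = 0
G(4) = mex{0,2} = 1
G(5) = mex{1,0} = 2
G(6) = mex{2,1} = 0
G(7) = mex{0,2,0} = 1
G(8) = mex{1,0,1} = 2
G(9) = mex{2,1,2} = 0
G(10) = mex{0,2,0} = 1
G(11) = mex{1,0,1} = 2
G(12) = mex{2,1,2} = 0
G(13) = mex{0,2,0} = 1
G(14) = mex{1,0,1} = 2
G(n+3) = G(n) holds for n = 0,…,6 (a full window of length max(S) = 7), so the sequence is purely periodic with period 3.

3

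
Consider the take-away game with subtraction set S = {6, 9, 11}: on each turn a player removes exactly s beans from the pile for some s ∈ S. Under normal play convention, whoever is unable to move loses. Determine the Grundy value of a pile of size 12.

G(0) = 0
G(1) = mex{} = 0
G(2) = mex{} = 0
G(3) = mex{} = 0
G(4) = mex{} = 0
G(5) = mex{} = 0
G(6) = mex{0} = 1
G(7) = mex{0} = 1
G(8) = mex{0} = 1
G(9) = mex{0,0} = 1
G(10) = mex{0,0} = 1
G(11) = mex{0,0,0} = 1
G(12) = mex{1,0,0} = 2

2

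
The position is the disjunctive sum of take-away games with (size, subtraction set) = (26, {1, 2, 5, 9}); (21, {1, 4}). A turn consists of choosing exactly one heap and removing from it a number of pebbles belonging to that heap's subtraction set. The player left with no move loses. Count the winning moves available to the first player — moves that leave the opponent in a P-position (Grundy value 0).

Heap A, S = {1, 2, 5, 9}:
G(0) = 0
G(1) = mex{0} = 1
G(2) = mex{1,0} = 2
G(3) = mex{2,1} = 0
G(4) = mex{0,2} = 1
G(5) = mex{1,0,0} = 2
G(6) = mex{2,1,1} = 0
G(7) = mex{0,2,2} = 1
G(8) = mex{1,0,0} = 2
G(9) = mex{2,1,1,0} = 3
G(10) = mex{3,2,2,1} = 0
G(11) = mex{0,3,0,2} = 1
G(12) = mex{1,0,1,0} = 2
G(13) = mex{2,1,2,1} = 0
G(14) = mex{0,2,3,2} = 1
G(15) = mex{1,0,0,0} = 2
G(16) = mex{2,1,1,1} = 0
G(17) = mex{0,2,2,2} = 1
G(18) = mex{1,0,0,3} = 2
G(19) = mex{2,1,1,0} = 3
G(20) = mex{3,2,2,1} = 0
G(21) = mex{0,3,0,2} = 1
G(22) = mex{1,0,1,0} = 2
G(23) = mex{2,1,2,1} = 0
G(24) = mex{0,2,3,2} = 1
G(25) = mex{1,0,0,0} = 2
G(26) = mex{2,1,1,1} = 0
G_A(26) = 0.
Heap B, S = {1, 4}:
G(0) = 0
G(1) = mex{0} = 1
G(2) = mex{1} = 0
G(3) = mex{0} = 1
G(4) = mex{1,0} = 2
G(5) = mex{2,1} = 0
G(6) = mex{0,0} = 1
G(7) = mex{1,1} = 0
G(8) = mex{0,2} = 1
G(9) = mex{1,0} = 2
G(10) = mex{2,1} = 0
G(11) = mex{0,0} = 1
G(12) = mex{1,1} = 0
G(13) = mex{0,2} = 1
G(14) = mex{1,0} = 2
G(15) = mex{2,1} = 0
G(16) = mex{0,0} = 1
G(17) = mex{1,1} = 0
G(18) = mex{0,2} = 1
G(19) = mex{1,0} = 2
G(20) = mex{2,1} = 0
G(21) = mex{0,0} = 1
G_B(21) = 1.
Combined Grundy value = 0 ⊕ 1 = 1.
A winning move leaves total XOR = 0, i.e. changes one component's Grundy value g to g ⊕ X where X is the current total.
Heap A: need g' = 0⊕1 = 1. Options: 26−1→G=2, 26−2→G=1, 26−5→G=1, 26−9→G=1. Hits: 3.
Heap B: need g' = 1⊕1 = 0. Options: 21−1→G=0, 21−4→G=0. Hits: 2.

5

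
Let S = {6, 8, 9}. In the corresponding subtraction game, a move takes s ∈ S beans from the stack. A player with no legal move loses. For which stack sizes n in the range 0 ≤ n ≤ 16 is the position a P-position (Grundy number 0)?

G(0) = 0
G(1) = mex{} = 0
G(2) = mex{} = 0
G(3) = mex{} = 0
G(4) = mex{} = 0
G(5) = mex{} = 0
G(6) = mex{0} = 1
G(7) = mex{0} = 1
G(8) = mex{0,0} = 1
G(9) = mex{0,0,0} = 1
G(10) = mex{0,0,0} = 1
G(11) = mex{0,0,0} = 1
G(12) = mex{1,0,0} = 2
G(13) = mex{1,0,0} = 2
G(14) = mex{1,1,0} = 2
G(15) = mex{1,1,1} = 0
G(16) = mex{1,1,1} = 0
P-positions are exactly the n with G(n) = 0.

0, 1, 2, 3, 4, 5, 15, 16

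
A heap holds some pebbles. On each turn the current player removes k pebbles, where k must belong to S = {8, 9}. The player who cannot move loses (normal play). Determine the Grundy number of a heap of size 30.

1

n :  0  1  2  3  4  5  6  7  8  9 10 11 12 13 14 15 16 17 18 19 20 21 22 23 24 25 26 27 28 29 30
G :  0  0  0  0  0  0  0  0  1  1  1  1  1  1  1  1  2  0  0  0  0  0  0  0  0  1  1  1  1  1  1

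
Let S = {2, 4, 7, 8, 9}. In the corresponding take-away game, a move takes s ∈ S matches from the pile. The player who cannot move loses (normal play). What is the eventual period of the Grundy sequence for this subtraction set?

G(0) = 0
G(1) = mex{} = 0
G(2) = mex{0} = 1
G(3) = mex{0} = 1
G(4) = mex{1,0} = 2
G(5) = mex{1,0} = 2
G(6) = mex{2,1} = 0
G(7) = mex{2,1,0} = 3
G(8) = mex{0,2,0,0} = 1
G(9) = mex{3,2,1,0,0} = 4
G(10) = mex{1,0,1,1,0} = 2
G(11) = mex{4,3,2,1,1} = 0
G(12) = mex{2,1,2,2,1} = 0
G(13) = mex{0,4,0,2,2} = 1
G(14) = mex{0,2,3,0,2} = 1
G(15) = mex{1,0,1,3,0} = 2
G(16) = mex{1,0,4,1,3} = 2
G(17) = mex{2,1,2,4,1} = 0
G(18) = mex{2,1,0,2,4} = 3
G(19) = mex{0,2,0,0,2} = 1
G(20) = mex{3,2,1,0,0} = 4
G(21) = mex{1,0,1,1,0} = 2
G(22) = mex{4,3,2,1,1} = 0
G(23) = mex{2,1,2,2,1} = 0
G(n+11) = G(n) holds for n = 0,…,8 (a full window of length max(S) = 9), so the sequence is purely periodic with period 11.

11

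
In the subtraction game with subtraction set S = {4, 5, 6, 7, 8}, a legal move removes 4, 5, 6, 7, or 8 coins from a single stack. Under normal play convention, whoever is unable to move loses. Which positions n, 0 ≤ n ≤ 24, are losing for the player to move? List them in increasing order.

n :  0  1  2  3  4  5  6  7  8  9 10 11 12 13 14 15 16 17 18 19 20 21 22 23 24
G :  0  0  0  0  1  1  1  1  2  2  2  2  0  0  0  0  1  1  1  1  2  2  2  2  0
P-positions are exactly the n with G(n) = 0.

0, 1, 2, 3, 12, 13, 14, 15, 24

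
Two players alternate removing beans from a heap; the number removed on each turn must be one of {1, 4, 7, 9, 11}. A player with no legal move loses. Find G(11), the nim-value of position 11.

1

n :  0  1  2  3  4  5  6  7  8  9 10 11
G :  0  1  0  1  2  0  1  2  0  1  0  1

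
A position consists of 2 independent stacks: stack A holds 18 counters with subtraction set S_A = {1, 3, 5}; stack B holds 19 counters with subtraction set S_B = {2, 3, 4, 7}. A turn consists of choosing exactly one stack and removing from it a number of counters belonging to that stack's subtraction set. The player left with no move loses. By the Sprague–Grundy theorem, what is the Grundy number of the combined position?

Stack A, S = {1, 3, 5}:
n :  0  1  2  3  4  5  6  7  8  9 10 11 12 13 14 15 16 17 18
G :  0  1  0  1  0  1  0  1  0  1  0  1  0  1  0  1  0  1  0
G_A(18) = 0.
Stack B, S = {2, 3, 4, 7}:
n :  0  1  2  3  4  5  6  7  8  9 10 11 12 13 14 15 16 17 18 19
G :  0  0  1  1  2  2  0  3  1  4  2  0  0  1  1  2  2  0  3  1
G_B(19) = 1.
Combined Grundy value = 0 ⊕ 1 = 1.

1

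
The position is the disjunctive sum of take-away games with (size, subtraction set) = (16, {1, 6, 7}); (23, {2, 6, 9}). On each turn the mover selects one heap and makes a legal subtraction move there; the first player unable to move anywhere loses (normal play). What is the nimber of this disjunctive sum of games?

Heap A, S = {1, 6, 7}:
G(0) = 0
G(1) = mex{0} = 1
G(2) = mex{1} = 0
G(3) = mex{0} = 1
G(4) = mex{1} = 0
G(5) = mex{0} = 1
G(6) = mex{1,0} = 2
G(7) = mex{2,1,0} = 3
G(8) = mex{3,0,1} = 2
G(9) = mex{2,1,0} = 3
G(10) = mex{3,0,1} = 2
G(11) = mex{2,1,0} = 3
G(12) = mex{3,2,1} = 0
G(13) = mex{0,3,2} = 1
G(14) = mex{1,2,3} = 0
G(15) = mex{0,3,2} = 1
G(16) = mex{1,2,3} = 0
G_A(16) = 0.
Heap B, S = {2, 6, 9}:
n :  0  1  2  3  4  5  6  7  8  9 10 11 12 13 14 15 16 17 18 19 20 21 22 23
G :  0  0  1  1  0  0  1  1  0  2  1  3  0  2  1  0  0  1  1  0  0  1  1  0
G_B(23) = 0.
Combined Grundy value = 0 ⊕ 0 = 0.

0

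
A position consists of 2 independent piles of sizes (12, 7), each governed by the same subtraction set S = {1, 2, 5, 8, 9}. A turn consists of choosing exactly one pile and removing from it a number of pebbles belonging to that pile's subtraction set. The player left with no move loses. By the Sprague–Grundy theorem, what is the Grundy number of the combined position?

3

All piles use S = {1, 2, 5, 8, 9}:
G(0) = 0
G(1) = mex{0} = 1
G(2) = mex{1,0} = 2
G(3) = mex{2,1} = 0
G(4) = mex{0,2} = 1
G(5) = mex{1,0,0} = 2
G(6) = mex{2,1,1} = 0
G(7) = mex{0,2,2} = 1
G(8) = mex{1,0,0,0} = 2
G(9) = mex{2,1,1,1,0} = 3
G(10) = mex{3,2,2,2,1} = 0
G(11) = mex{0,3,0,0,2} = 1
G(12) = mex{1,0,1,1,0} = 2
Pile A: G(12) = 2.
Pile B: G(7) = 1.
Combined Grundy value = 2 ⊕ 1 = 3.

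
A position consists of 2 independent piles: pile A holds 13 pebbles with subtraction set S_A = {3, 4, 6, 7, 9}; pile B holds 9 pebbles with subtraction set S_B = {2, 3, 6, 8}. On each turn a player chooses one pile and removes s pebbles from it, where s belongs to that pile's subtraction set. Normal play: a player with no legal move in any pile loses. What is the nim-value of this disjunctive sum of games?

2

Pile A, S = {3, 4, 6, 7, 9}:
G(0) = 0
G(1) = mex{} = 0
G(2) = mex{} = 0
G(3) = mex{0} = 1
G(4) = mex{0,0} = 1
G(5) = mex{0,0} = 1
G(6) = mex{1,0,0} = 2
G(7) = mex{1,1,0,0} = 2
G(8) = mex{1,1,0,0} = 2
G(9) = mex{2,1,1,0,0} = 3
G(10) = mex{2,2,1,1,0} = 3
G(11) = mex{2,2,1,1,0} = 3
G(12) = mex{3,2,2,1,1} = 0
G(13) = mex{3,3,2,2,1} = 0
G_A(13) = 0.
Pile B, S = {2, 3, 6, 8}:
G(0) = 0
G(1) = mex{} = 0
G(2) = mex{0} = 1
G(3) = mex{0,0} = 1
G(4) = mex{1,0} = 2
G(5) = mex{1,1} = 0
G(6) = mex{2,1,0} = 3
G(7) = mex{0,2,0} = 1
G(8) = mex{3,0,1,0} = 2
G(9) = mex{1,3,1,0} = 2
G_B(9) = 2.
Combined Grundy value = 0 ⊕ 2 = 2.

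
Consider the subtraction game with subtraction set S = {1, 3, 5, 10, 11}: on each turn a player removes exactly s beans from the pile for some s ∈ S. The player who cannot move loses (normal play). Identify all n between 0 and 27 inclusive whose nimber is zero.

0, 2, 4, 6, 8, 20, 22, 24, 26

n :  0  1  2  3  4  5  6  7  8  9 10 11 12 13 14 15 16 17 18 19 20 21 22 23 24 25 26 27
G :  0  1  0  1  0  1  0  1  0  1  2  3  2  3  2  3  2  3  2  3  0  1  0  1  0  1  0  1
P-positions are exactly the n with G(n) = 0.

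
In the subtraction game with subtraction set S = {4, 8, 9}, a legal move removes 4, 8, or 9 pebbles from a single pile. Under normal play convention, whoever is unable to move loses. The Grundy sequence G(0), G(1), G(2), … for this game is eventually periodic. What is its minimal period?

G(0) = 0
G(1) = mex{} = 0
G(2) = mex{} = 0
G(3) = mex{} = 0
G(4) = mex{0} = 1
G(5) = mex{0} = 1
G(6) = mex{0} = 1
G(7) = mex{0} = 1
G(8) = mex{1,0} = 2
G(9) = mex{1,0,0} = 2
G(10) = mex{1,0,0} = 2
G(11) = mex{1,0,0} = 2
G(12) = mex{2,1,0} = 3
G(13) = mex{2,1,1} = 0
G(14) = mex{2,1,1} = 0
G(15) = mex{2,1,1} = 0
G(16) = mex{3,2,1} = 0
G(17) = mex{0,2,2} = 1
G(18) = mex{0,2,2} = 1
G(19) = mex{0,2,2} = 1
G(20) = mex{0,3,2} = 1
G(21) = mex{1,0,3} = 2
G(22) = mex{1,0,0} = 2
G(23) = mex{1,0,0} = 2
G(24) = mex{1,0,0} = 2
G(25) = mex{2,1,0} = 3
G(26) = mex{2,1,1} = 0
G(27) = mex{2,1,1} = 0
G(n+13) = G(n) holds for n = 0,…,8 (a full window of length max(S) = 9), so the sequence is purely periodic with period 13.

13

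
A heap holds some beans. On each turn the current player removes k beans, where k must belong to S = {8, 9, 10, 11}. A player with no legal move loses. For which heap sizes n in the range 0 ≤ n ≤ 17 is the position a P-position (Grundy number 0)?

n :  0  1  2  3  4  5  6  7  8  9 10 11 12 13 14 15 16 17
G :  0  0  0  0  0  0  0  0  1  1  1  1  1  1  1  1  2  2
P-positions are exactly the n with G(n) = 0.

0, 1, 2, 3, 4, 5, 6, 7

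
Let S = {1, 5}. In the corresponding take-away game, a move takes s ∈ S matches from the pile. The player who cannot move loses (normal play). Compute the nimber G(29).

n :  0  1  2  3  4  5  6  7  8  9 10 11 12 13 14 15 16 17 18 19 20 21 22 23 24 25 26 27 28 29
G :  0  1  0  1  0  1  0  1  0  1  0  1  0  1  0  1  0  1  0  1  0  1  0  1  0  1  0  1  0  1

1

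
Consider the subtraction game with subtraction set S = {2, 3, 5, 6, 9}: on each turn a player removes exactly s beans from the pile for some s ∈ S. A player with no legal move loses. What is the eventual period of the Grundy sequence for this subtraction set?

4

n :  0  1  2  3  4  5  6  7  8  9 10 11 12 13 14 15 16 17 18 19 20 21 22 23 24 25 26 27 28
G :  0  0  1  1  2  2  3  3  0  4  1  5  0  4  1  2  0  3  1  2  0  3  1  2  0  3  1  2  0
From n = 14 onward G(n+4) = G(n); since this holds over max(S) = 9 consecutive positions the period is 4 (pre-period 14).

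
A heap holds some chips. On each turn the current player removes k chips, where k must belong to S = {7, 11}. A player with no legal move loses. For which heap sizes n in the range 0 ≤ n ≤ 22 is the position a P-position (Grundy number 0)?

n :  0  1  2  3  4  5  6  7  8  9 10 11 12 13 14 15 16 17 18 19 20 21 22
G :  0  0  0  0  0  0  0  1  1  1  1  1  1  1  2  2  2  2  0  0  0  0  0
P-positions are exactly the n with G(n) = 0.

0, 1, 2, 3, 4, 5, 6, 18, 19, 20, 21, 22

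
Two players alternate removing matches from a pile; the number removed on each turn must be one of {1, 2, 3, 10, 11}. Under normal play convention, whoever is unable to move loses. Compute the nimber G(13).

1

n :  0  1  2  3  4  5  6  7  8  9 10 11 12 13
G :  0  1  2  3  0  1  2  3  0  1  2  3  0  1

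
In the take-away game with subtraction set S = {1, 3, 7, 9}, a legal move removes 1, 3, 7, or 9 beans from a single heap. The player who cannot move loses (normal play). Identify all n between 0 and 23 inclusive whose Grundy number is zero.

G(0) = 0
G(1) = mex{0} = 1
G(2) = mex{1} = 0
G(3) = mex{0,0} = 1
G(4) = mex{1,1} = 0
G(5) = mex{0,0} = 1
G(6) = mex{1,1} = 0
G(7) = mex{0,0,0} = 1
G(8) = mex{1,1,1} = 0
G(9) = mex{0,0,0,0} = 1
G(10) = mex{1,1,1,1} = 0
G(11) = mex{0,0,0,0} = 1
G(12) = mex{1,1,1,1} = 0
G(13) = mex{0,0,0,0} = 1
G(14) = mex{1,1,1,1} = 0
G(15) = mex{0,0,0,0} = 1
G(16) = mex{1,1,1,1} = 0
G(17) = mex{0,0,0,0} = 1
G(18) = mex{1,1,1,1} = 0
G(19) = mex{0,0,0,0} = 1
G(20) = mex{1,1,1,1} = 0
G(21) = mex{0,0,0,0} = 1
G(22) = mex{1,1,1,1} = 0
G(23) = mex{0,0,0,0} = 1
P-positions are exactly the n with G(n) = 0.

0, 2, 4, 6, 8, 10, 12, 14, 16, 18, 20, 22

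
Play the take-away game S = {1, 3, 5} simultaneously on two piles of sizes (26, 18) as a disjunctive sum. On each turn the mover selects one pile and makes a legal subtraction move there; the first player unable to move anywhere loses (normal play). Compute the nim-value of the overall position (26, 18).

All piles use S = {1, 3, 5}:
G(0) = 0
G(1) = mex{0} = 1
G(2) = mex{1} = 0
G(3) = mex{0,0} = 1
G(4) = mex{1,1} = 0
G(5) = mex{0,0,0} = 1
G(6) = mex{1,1,1} = 0
G(7) = mex{0,0,0} = 1
G(8) = mex{1,1,1} = 0
G(9) = mex{0,0,0} = 1
G(10) = mex{1,1,1} = 0
G(11) = mex{0,0,0} = 1
G(12) = mex{1,1,1} = 0
G(13) = mex{0,0,0} = 1
G(14) = mex{1,1,1} = 0
G(15) = mex{0,0,0} = 1
G(16) = mex{1,1,1} = 0
G(17) = mex{0,0,0} = 1
G(18) = mex{1,1,1} = 0
G(19) = mex{0,0,0} = 1
G(20) = mex{1,1,1} = 0
G(21) = mex{0,0,0} = 1
G(22) = mex{1,1,1} = 0
G(23) = mex{0,0,0} = 1
G(24) = mex{1,1,1} = 0
G(25) = mex{0,0,0} = 1
G(26) = mex{1,1,1} = 0
Pile A: G(26) = 0.
Pile B: G(18) = 0.
Combined Grundy value = 0 ⊕ 0 = 0.

0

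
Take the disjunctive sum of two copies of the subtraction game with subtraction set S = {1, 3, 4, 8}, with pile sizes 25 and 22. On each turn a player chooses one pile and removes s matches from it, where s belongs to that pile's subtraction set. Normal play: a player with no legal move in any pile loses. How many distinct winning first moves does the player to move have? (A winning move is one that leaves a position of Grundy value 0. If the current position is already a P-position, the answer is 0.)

All piles use S = {1, 3, 4, 8}:
n :  0  1  2  3  4  5  6  7  8  9 10 11 12 13 14 15 16 17 18 19 20 21 22 23 24 25
G :  0  1  0  1  2  3  2  0  1  0  1  2  3  2  0  1  0  1  2  3  2  0  1  0  1  2
Pile A: G(25) = 2.
Pile B: G(22) = 1.
Combined Grundy value = 2 ⊕ 1 = 3.
A winning move leaves total XOR = 0, i.e. changes one component's Grundy value g to g ⊕ X where X is the current total.
Pile A: need g' = 2⊕3 = 1. Options: 25−1→G=1, 25−3→G=1, 25−4→G=0, 25−8→G=1. Hits: 3.
Pile B: need g' = 1⊕3 = 2. Options: 22−1→G=0, 22−3→G=3, 22−4→G=2, 22−8→G=0. Hits: 1.

4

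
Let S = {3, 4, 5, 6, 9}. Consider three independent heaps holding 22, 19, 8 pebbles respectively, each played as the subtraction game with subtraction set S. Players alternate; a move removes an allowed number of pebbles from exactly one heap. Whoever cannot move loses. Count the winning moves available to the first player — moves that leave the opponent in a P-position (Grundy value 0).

All heaps use S = {3, 4, 5, 6, 9}:
n :  0  1  2  3  4  5  6  7  8  9 10 11 12 13 14 15 16 17 18 19 20 21 22
G :  0  0  0  1  1  1  2  2  2  3  3  3  0  0  0  1  1  1  2  2  2  3  3
Heap A: G(22) = 3.
Heap B: G(19) = 2.
Heap C: G(8) = 2.
Combined Grundy value = 3 ⊕ 2 ⊕ 2 = 3.
A winning move leaves total XOR = 0, i.e. changes one component's Grundy value g to g ⊕ X where X is the current total.
Heap A: need g' = 3⊕3 = 0. Options: 22−3→G=2, 22−4→G=2, 22−5→G=1, 22−6→G=1, 22−9→G=0. Hits: 1.
Heap B: need g' = 2⊕3 = 1. Options: 19−3→G=1, 19−4→G=1, 19−5→G=0, 19−6→G=0, 19−9→G=3. Hits: 2.
Heap C: need g' = 2⊕3 = 1. Options: 8−3→G=1, 8−4→G=1, 8−5→G=1, 8−6→G=0. Hits: 3.

6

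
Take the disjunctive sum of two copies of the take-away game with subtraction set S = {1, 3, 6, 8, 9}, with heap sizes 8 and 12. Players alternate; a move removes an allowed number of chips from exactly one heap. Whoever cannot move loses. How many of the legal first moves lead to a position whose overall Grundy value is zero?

All heaps use S = {1, 3, 6, 8, 9}:
G(0) = 0
G(1) = mex{0} = 1
G(2) = mex{1} = 0
G(3) = mex{0,0} = 1
G(4) = mex{1,1} = 0
G(5) = mex{0,0} = 1
G(6) = mex{1,1,0} = 2
G(7) = mex{2,0,1} = 3
G(8) = mex{3,1,0,0} = 2
G(9) = mex{2,2,1,1,0} = 3
G(10) = mex{3,3,0,0,1} = 2
G(11) = mex{2,2,1,1,0} = 3
G(12) = mex{3,3,2,0,1} = 4
Heap A: G(8) = 2.
Heap B: G(12) = 4.
Combined Grundy value = 2 ⊕ 4 = 6.
A winning move leaves total XOR = 0, i.e. changes one component's Grundy value g to g ⊕ X where X is the current total.
Heap A: need g' = 2⊕6 = 4. Options: 8−1→G=3, 8−3→G=1, 8−6→G=0, 8−8→G=0. Hits: 0.
Heap B: need g' = 4⊕6 = 2. Options: 12−1→G=3, 12−3→G=3, 12−6→G=2, 12−8→G=0, 12−9→G=1. Hits: 1.

1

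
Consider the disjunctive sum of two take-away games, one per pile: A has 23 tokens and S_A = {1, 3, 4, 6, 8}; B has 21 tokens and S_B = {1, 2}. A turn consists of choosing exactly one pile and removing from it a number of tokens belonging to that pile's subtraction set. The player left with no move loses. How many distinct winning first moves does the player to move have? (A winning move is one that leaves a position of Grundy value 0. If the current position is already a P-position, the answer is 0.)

Pile A, S = {1, 3, 4, 6, 8}:
n :  0  1  2  3  4  5  6  7  8  9 10 11 12 13 14 15 16 17 18 19 20 21 22 23
G :  0  1  0  1  2  3  2  0  1  0  1  2  3  2  0  1  0  1  2  3  2  0  1  0
G_A(23) = 0.
Pile B, S = {1, 2}:
G(0) = 0
G(1) = mex{0} = 1
G(2) = mex{1,0} = 2
G(3) = mex{2,1} = 0
G(4) = mex{0,2} = 1
G(5) = mex{1,0} = 2
G(6) = mex{2,1} = 0
G(7) = mex{0,2} = 1
G(8) = mex{1,0} = 2
G(9) = mex{2,1} = 0
G(10) = mex{0,2} = 1
G(11) = mex{1,0} = 2
G(12) = mex{2,1} = 0
G(13) = mex{0,2} = 1
G(14) = mex{1,0} = 2
G(15) = mex{2,1} = 0
G(16) = mex{0,2} = 1
G(17) = mex{1,0} = 2
G(18) = mex{2,1} = 0
G(19) = mex{0,2} = 1
G(20) = mex{1,0} = 2
G(21) = mex{2,1} = 0
G_B(21) = 0.
Combined Grundy value = 0 ⊕ 0 = 0.
A winning move leaves total XOR = 0, i.e. changes one component's Grundy value g to g ⊕ X where X is the current total.
Pile A: target g' = 0⊕0 = 0, but every legal move changes the Grundy value (mex property), so 0 moves.
Pile B: target g' = 0⊕0 = 0, but every legal move changes the Grundy value (mex property), so 0 moves.

0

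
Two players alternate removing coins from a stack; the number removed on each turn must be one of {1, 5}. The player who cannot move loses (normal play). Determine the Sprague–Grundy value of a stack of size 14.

0

n :  0  1  2  3  4  5  6  7  8  9 10 11 12 13 14
G :  0  1  0  1  0  1  0  1  0  1  0  1  0  1  0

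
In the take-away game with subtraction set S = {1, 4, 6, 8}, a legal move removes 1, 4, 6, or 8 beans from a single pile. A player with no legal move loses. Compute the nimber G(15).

1

G(0) = 0
G(1) = mex{0} = 1
G(2) = mex{1} = 0
G(3) = mex{0} = 1
G(4) = mex{1,0} = 2
G(5) = mex{2,1} = 0
G(6) = mex{0,0,0} = 1
G(7) = mex{1,1,1} = 0
G(8) = mex{0,2,0,0} = 1
G(9) = mex{1,0,1,1} = 2
G(10) = mex{2,1,2,0} = 3
G(11) = mex{3,0,0,1} = 2
G(12) = mex{2,1,1,2} = 0
G(13) = mex{0,2,0,0} = 1
G(14) = mex{1,3,1,1} = 0
G(15) = mex{0,2,2,0} = 1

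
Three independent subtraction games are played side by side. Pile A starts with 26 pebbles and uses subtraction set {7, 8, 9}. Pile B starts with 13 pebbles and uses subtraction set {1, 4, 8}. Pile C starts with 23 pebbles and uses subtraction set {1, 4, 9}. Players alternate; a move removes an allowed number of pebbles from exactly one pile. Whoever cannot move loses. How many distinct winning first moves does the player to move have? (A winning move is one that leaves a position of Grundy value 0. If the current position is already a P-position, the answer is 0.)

Pile A, S = {7, 8, 9}:
G(0) = 0
G(1) = mex{} = 0
G(2) = mex{} = 0
G(3) = mex{} = 0
G(4) = mex{} = 0
G(5) = mex{} = 0
G(6) = mex{} = 0
G(7) = mex{0} = 1
G(8) = mex{0,0} = 1
G(9) = mex{0,0,0} = 1
G(10) = mex{0,0,0} = 1
G(11) = mex{0,0,0} = 1
G(12) = mex{0,0,0} = 1
G(13) = mex{0,0,0} = 1
G(14) = mex{1,0,0} = 2
G(15) = mex{1,1,0} = 2
G(16) = mex{1,1,1} = 0
G(17) = mex{1,1,1} = 0
G(18) = mex{1,1,1} = 0
G(19) = mex{1,1,1} = 0
G(20) = mex{1,1,1} = 0
G(21) = mex{2,1,1} = 0
G(22) = mex{2,2,1} = 0
G(23) = mex{0,2,2} = 1
G(24) = mex{0,0,2} = 1
G(25) = mex{0,0,0} = 1
G(26) = mex{0,0,0} = 1
G_A(26) = 1.
Pile B, S = {1, 4, 8}:
G(0) = 0
G(1) = mex{0} = 1
G(2) = mex{1} = 0
G(3) = mex{0} = 1
G(4) = mex{1,0} = 2
G(5) = mex{2,1} = 0
G(6) = mex{0,0} = 1
G(7) = mex{1,1} = 0
G(8) = mex{0,2,0} = 1
G(9) = mex{1,0,1} = 2
G(10) = mex{2,1,0} = 3
G(11) = mex{3,0,1} = 2
G(12) = mex{2,1,2} = 0
G(13) = mex{0,2,0} = 1
G_B(13) = 1.
Pile C, S = {1, 4, 9}:
G(0) = 0
G(1) = mex{0} = 1
G(2) = mex{1} = 0
G(3) = mex{0} = 1
G(4) = mex{1,0} = 2
G(5) = mex{2,1} = 0
G(6) = mex{0,0} = 1
G(7) = mex{1,1} = 0
G(8) = mex{0,2} = 1
G(9) = mex{1,0,0} = 2
G(10) = mex{2,1,1} = 0
G(11) = mex{0,0,0} = 1
G(12) = mex{1,1,1} = 0
G(13) = mex{0,2,2} = 1
G(14) = mex{1,0,0} = 2
G(15) = mex{2,1,1} = 0
G(16) = mex{0,0,0} = 1
G(17) = mex{1,1,1} = 0
G(18) = mex{0,2,2} = 1
G(19) = mex{1,0,0} = 2
G(20) = mex{2,1,1} = 0
G(21) = mex{0,0,0} = 1
G(22) = mex{1,1,1} = 0
G(23) = mex{0,2,2} = 1
G_C(23) = 1.
Combined Grundy value = 1 ⊕ 1 ⊕ 1 = 1.
A winning move leaves total XOR = 0, i.e. changes one component's Grundy value g to g ⊕ X where X is the current total.
Pile A: need g' = 1⊕1 = 0. Options: 26−7→G=0, 26−8→G=0, 26−9→G=0. Hits: 3.
Pile B: need g' = 1⊕1 = 0. Options: 13−1→G=0, 13−4→G=2, 13−8→G=0. Hits: 2.
Pile C: need g' = 1⊕1 = 0. Options: 23−1→G=0, 23−4→G=2, 23−9→G=2. Hits: 1.

6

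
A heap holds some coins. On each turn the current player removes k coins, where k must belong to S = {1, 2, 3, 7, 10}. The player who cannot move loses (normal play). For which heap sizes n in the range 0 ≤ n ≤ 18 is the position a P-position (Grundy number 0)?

0, 4, 8, 12, 16

n :  0  1  2  3  4  5  6  7  8  9 10 11 12 13 14 15 16 17 18
G :  0  1  2  3  0  1  2  3  0  1  2  3  0  1  2  3  0  1  2
P-positions are exactly the n with G(n) = 0.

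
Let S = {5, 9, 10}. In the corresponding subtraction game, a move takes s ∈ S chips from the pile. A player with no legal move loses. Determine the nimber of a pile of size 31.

G(0) = 0
G(1) = mex{} = 0
G(2) = mex{} = 0
G(3) = mex{} = 0
G(4) = mex{} = 0
G(5) = mex{0} = 1
G(6) = mex{0} = 1
G(7) = mex{0} = 1
G(8) = mex{0} = 1
G(9) = mex{0,0} = 1
G(10) = mex{1,0,0} = 2
G(11) = mex{1,0,0} = 2
G(12) = mex{1,0,0} = 2
G(13) = mex{1,0,0} = 2
G(14) = mex{1,1,0} = 2
G(15) = mex{2,1,1} = 0
G(16) = mex{2,1,1} = 0
G(17) = mex{2,1,1} = 0
G(18) = mex{2,1,1} = 0
G(19) = mex{2,2,1} = 0
G(20) = mex{0,2,2} = 1
G(21) = mex{0,2,2} = 1
G(22) = mex{0,2,2} = 1
G(23) = mex{0,2,2} = 1
G(24) = mex{0,0,2} = 1
G(25) = mex{1,0,0} = 2
G(26) = mex{1,0,0} = 2
G(27) = mex{1,0,0} = 2
G(28) = mex{1,0,0} = 2
G(29) = mex{1,1,0} = 2
G(30) = mex{2,1,1} = 0
G(31) = mex{2,1,1} = 0

0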